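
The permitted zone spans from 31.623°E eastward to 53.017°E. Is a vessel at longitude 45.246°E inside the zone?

Yes

Band width going east from +31.623° to +53.017°: ((53.017 − 31.623) mod 360) = 21.394°.
Offset of +45.246° east of the west edge: ((45.246 − 31.623) mod 360) = 13.623°.
13.623° ≤ 21.394° ⇒ inside.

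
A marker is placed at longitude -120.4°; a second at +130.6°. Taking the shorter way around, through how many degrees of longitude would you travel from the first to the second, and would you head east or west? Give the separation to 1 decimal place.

Raw difference: 130.6 − -120.4 = 251.0°.
Normalise into (−180°, 180°]: 251.0° − 360° = -109.0°.
Negative ⇒ the second point lies to the west; separation 109.0°.

109.0° west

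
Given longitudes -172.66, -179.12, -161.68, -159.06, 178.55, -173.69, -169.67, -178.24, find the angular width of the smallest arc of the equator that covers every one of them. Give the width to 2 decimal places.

Sort the longitudes: -179.12°, -178.24°, -173.69°, -172.66°, -169.67°, -161.68°, -159.06°, +178.55°.
Eastward gaps between consecutive values (wrapping around): 0.88°, 4.55°, 1.03°, 2.99°, 7.99°, 2.62°, 337.61°, 2.33°.
Largest gap = 337.61° ⇒ minimal covering band is its complement: 360° − 337.61° = 22.39°.
Band runs from +178.55° eastward to -159.06°, crossing the antimeridian.

22.39°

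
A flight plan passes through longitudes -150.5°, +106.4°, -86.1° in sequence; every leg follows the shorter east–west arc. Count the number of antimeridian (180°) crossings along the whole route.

2

Leg 1: -150.5° → +106.4°, shortest Δλ = -103.1° (west) — crosses 180°.
Leg 2: +106.4° → -86.1°, shortest Δλ = 167.5° (east) — crosses 180°.
Total crossings: 2.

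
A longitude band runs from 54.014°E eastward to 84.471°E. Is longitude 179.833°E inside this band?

No

Band width going east from +54.014° to +84.471°: ((84.471 − 54.014) mod 360) = 30.457°.
Offset of +179.833° east of the west edge: ((179.833 − 54.014) mod 360) = 125.819°.
125.819° > 30.457° ⇒ outside.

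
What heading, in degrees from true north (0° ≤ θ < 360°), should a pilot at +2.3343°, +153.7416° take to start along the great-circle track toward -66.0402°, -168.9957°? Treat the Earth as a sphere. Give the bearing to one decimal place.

165.1°

Δλ = -168.9957 − 153.7416 = -322.7373°; wrapped into (−180°, 180°]: 37.2627°.
θ = atan2( sin Δλ · cos φ₂ , cos φ₁ · sin φ₂ − sin φ₁ · cos φ₂ · cos Δλ )
  = atan2(0.24588, -0.92624) = 165.133° → normalised to [0°, 360°): 165.133°.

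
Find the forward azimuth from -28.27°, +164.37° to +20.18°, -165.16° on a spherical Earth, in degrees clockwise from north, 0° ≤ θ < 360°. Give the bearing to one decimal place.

34.7°

Δλ = -165.16 − 164.37 = -329.53°; wrapped into (−180°, 180°]: 30.47°.
θ = atan2( sin Δλ · cos φ₂ , cos φ₁ · sin φ₂ − sin φ₁ · cos φ₂ · cos Δλ )
  = atan2(0.47596, 0.68698) = 34.715° → normalised to [0°, 360°): 34.715°.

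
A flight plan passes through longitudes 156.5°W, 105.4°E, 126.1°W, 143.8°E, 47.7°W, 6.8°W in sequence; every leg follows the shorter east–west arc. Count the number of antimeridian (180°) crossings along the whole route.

4

Leg 1: -156.5° → +105.4°, shortest Δλ = -98.1° (west) — crosses 180°.
Leg 2: +105.4° → -126.1°, shortest Δλ = 128.5° (east) — crosses 180°.
Leg 3: -126.1° → +143.8°, shortest Δλ = -90.1° (west) — crosses 180°.
Leg 4: +143.8° → -47.7°, shortest Δλ = 168.5° (east) — crosses 180°.
Leg 5: -47.7° → -6.8°, shortest Δλ = 40.9° (east) — does not cross 180°.
Total crossings: 4.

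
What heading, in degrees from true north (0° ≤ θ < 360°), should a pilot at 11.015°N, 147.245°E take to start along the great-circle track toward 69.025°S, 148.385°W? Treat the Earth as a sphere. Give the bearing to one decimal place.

161.2°

Δλ = -148.385 − 147.245 = -295.630°; wrapped into (−180°, 180°]: 64.370°.
θ = atan2( sin Δλ · cos φ₂ , cos φ₁ · sin φ₂ − sin φ₁ · cos φ₂ · cos Δλ )
  = atan2(0.32274, -0.94612) = 161.165° → normalised to [0°, 360°): 161.165°.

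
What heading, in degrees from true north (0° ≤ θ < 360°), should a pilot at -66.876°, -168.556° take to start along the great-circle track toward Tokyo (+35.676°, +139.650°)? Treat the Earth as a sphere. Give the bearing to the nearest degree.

317°

Δλ = 139.650 − -168.556 = 308.206°; wrapped into (−180°, 180°]: -51.794°.
θ = atan2( sin Δλ · cos φ₂ , cos φ₁ · sin φ₂ − sin φ₁ · cos φ₂ · cos Δλ )
  = atan2(-0.63832, 0.69109) = -42.727° → normalised to [0°, 360°): 317.273°.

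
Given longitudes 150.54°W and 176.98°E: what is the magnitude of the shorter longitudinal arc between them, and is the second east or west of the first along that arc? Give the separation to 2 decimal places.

32.48° west

Raw difference: 176.98 − -150.54 = 327.52°.
Normalise into (−180°, 180°]: 327.52° − 360° = -32.48°.
Negative ⇒ the second point lies to the west; separation 32.48°.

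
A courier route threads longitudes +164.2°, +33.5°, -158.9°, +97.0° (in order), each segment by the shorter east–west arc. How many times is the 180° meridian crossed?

Leg 1: +164.2° → +33.5°, shortest Δλ = -130.7° (west) — does not cross 180°.
Leg 2: +33.5° → -158.9°, shortest Δλ = 167.6° (east) — crosses 180°.
Leg 3: -158.9° → +97.0°, shortest Δλ = -104.1° (west) — crosses 180°.
Total crossings: 2.

2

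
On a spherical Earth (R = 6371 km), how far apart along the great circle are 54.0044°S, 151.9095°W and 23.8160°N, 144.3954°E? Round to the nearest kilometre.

Δλ = 144.3954 − -151.9095 = 296.3049°; wrapped into (−180°, 180°]: -63.6951°.
Δφ = 23.8160 − -54.0044 = 77.8204°.
a = sin²(Δφ/2) + cos φ₁ · cos φ₂ · sin²(Δλ/2) = 0.544215.
c = 2·atan2(√a, √(1−a)) = 1.65934 rad → d = 6371·c ≈ 10571.67 km.

10572 km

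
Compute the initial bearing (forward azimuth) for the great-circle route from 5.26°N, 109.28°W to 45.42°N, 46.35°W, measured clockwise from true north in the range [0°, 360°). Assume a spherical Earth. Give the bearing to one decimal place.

Δλ = -46.35 − -109.28 = 62.93°.
θ = atan2( sin Δλ · cos φ₂ , cos φ₁ · sin φ₂ − sin φ₁ · cos φ₂ · cos Δλ )
  = atan2(0.62501, 0.67999) = 42.588° → normalised to [0°, 360°): 42.588°.

42.6°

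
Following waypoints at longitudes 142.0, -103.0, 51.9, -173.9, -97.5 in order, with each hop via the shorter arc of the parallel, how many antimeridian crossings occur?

Leg 1: +142.0° → -103.0°, shortest Δλ = 115.0° (east) — crosses 180°.
Leg 2: -103.0° → +51.9°, shortest Δλ = 154.9° (east) — does not cross 180°.
Leg 3: +51.9° → -173.9°, shortest Δλ = 134.2° (east) — crosses 180°.
Leg 4: -173.9° → -97.5°, shortest Δλ = 76.4° (east) — does not cross 180°.
Total crossings: 2.

2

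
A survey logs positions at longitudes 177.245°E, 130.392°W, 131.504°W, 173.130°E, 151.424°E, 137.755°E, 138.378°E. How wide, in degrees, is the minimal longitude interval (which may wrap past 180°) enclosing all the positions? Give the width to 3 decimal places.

Sort the longitudes: -131.504°, -130.392°, +137.755°, +138.378°, +151.424°, +173.130°, +177.245°.
Eastward gaps between consecutive values (wrapping around): 1.112°, 268.147°, 0.623°, 13.046°, 21.706°, 4.115°, 51.251°.
Largest gap = 268.147° ⇒ minimal covering band is its complement: 360° − 268.147° = 91.853°.
Band runs from +137.755° eastward to -130.392°, crossing the antimeridian.

91.853°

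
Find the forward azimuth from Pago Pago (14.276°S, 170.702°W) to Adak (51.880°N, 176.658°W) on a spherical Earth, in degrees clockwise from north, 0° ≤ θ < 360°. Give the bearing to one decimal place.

356.0°

Δλ = -176.658 − -170.702 = -5.956°.
θ = atan2( sin Δλ · cos φ₂ , cos φ₁ · sin φ₂ − sin φ₁ · cos φ₂ · cos Δλ )
  = atan2(-0.06406, 0.91383) = -4.010° → normalised to [0°, 360°): 355.990°.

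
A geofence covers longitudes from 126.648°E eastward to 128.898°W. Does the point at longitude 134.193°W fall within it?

Band width going east from +126.648° to -128.898°: ((-128.898 − 126.648) mod 360) = 104.454°.
Offset of -134.193° east of the west edge: ((-134.193 − 126.648) mod 360) = 99.159°.
99.159° ≤ 104.454° ⇒ inside.

Yes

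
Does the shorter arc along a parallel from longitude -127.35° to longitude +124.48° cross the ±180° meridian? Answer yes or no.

Naïve |124.48 − -127.35| = 251.83° > 180°, so the shorter arc goes the other way round — across 180°.
Signed shortest Δλ = ((124.48 − -127.35 + 180) mod 360) − 180 = -108.17°.
Going west by 108.17° from -127.35° passes through 180° before reaching +124.48°.

Yes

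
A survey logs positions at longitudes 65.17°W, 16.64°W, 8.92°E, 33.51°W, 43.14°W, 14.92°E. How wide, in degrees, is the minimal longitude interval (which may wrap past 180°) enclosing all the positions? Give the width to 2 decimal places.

Sort the longitudes: -65.17°, -43.14°, -33.51°, -16.64°, +8.92°, +14.92°.
Eastward gaps between consecutive values (wrapping around): 22.03°, 9.63°, 16.87°, 25.56°, 6.00°, 279.91°.
Largest gap = 279.91° ⇒ minimal covering band is its complement: 360° − 279.91° = 80.09°.
Band runs from -65.17° eastward to +14.92°.

80.09°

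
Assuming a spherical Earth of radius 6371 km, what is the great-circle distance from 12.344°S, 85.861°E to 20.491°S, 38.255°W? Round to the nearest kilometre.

12899 km

Δλ = -38.255 − 85.861 = -124.116°.
Δφ = -20.491 − -12.344 = -8.147°.
a = sin²(Δφ/2) + cos φ₁ · cos φ₂ · sin²(Δλ/2) = 0.719200.
c = 2·atan2(√a, √(1−a)) = 2.02461 rad → d = 6371·c ≈ 12898.82 km.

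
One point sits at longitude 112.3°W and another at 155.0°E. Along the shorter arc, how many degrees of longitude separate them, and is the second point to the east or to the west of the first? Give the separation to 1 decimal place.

92.7° west

Raw difference: 155.0 − -112.3 = 267.3°.
Normalise into (−180°, 180°]: 267.3° − 360° = -92.7°.
Negative ⇒ the second point lies to the west; separation 92.7°.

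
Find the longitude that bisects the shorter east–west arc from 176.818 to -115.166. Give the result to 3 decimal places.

Signed shortest Δλ from +176.818° to -115.166° is +68.016°.
Midpoint longitude = +176.818° + (+68.016°)/2 = +176.818° + 34.008° = +210.826°.
Normalise into (−180°, 180°]: -149.174°.
(The naïve average (+176.818 + -115.166)/2 = 30.826° is on the wrong side of the globe.)

-149.174°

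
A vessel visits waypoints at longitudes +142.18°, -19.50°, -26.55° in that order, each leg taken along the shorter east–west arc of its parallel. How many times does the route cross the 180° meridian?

Leg 1: +142.18° → -19.50°, shortest Δλ = -161.68° (west) — does not cross 180°.
Leg 2: -19.50° → -26.55°, shortest Δλ = -7.05° (west) — does not cross 180°.
Total crossings: 0.

0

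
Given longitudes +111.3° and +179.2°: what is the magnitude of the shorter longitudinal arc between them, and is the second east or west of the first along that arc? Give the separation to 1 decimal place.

67.9° east

Raw difference: 179.2 − 111.3 = 67.9°.
Normalise into (−180°, 180°]: 67.9° stays 67.9°.
Positive ⇒ the second point lies to the east; separation 67.9°.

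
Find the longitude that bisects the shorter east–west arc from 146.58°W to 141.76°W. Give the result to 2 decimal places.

Signed shortest Δλ from -146.58° to -141.76° is +4.82°.
Midpoint longitude = -146.58° + (+4.82°)/2 = -146.58° + 2.41° = -144.17°.

144.17°W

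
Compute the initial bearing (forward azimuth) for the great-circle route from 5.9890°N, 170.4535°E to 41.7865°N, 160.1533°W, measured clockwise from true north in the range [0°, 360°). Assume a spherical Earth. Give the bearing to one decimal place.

Δλ = -160.1533 − 170.4535 = -330.6068°; wrapped into (−180°, 180°]: 29.3932°.
θ = atan2( sin Δλ · cos φ₂ , cos φ₁ · sin φ₂ − sin φ₁ · cos φ₂ · cos Δλ )
  = atan2(0.36596, 0.59494) = 31.596° → normalised to [0°, 360°): 31.596°.

31.6°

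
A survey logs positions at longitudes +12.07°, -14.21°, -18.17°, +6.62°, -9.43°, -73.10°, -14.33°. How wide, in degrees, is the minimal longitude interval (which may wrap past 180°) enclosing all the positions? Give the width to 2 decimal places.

85.17°

Sort the longitudes: -73.10°, -18.17°, -14.33°, -14.21°, -9.43°, +6.62°, +12.07°.
Eastward gaps between consecutive values (wrapping around): 54.93°, 3.84°, 0.12°, 4.78°, 16.05°, 5.45°, 274.83°.
Largest gap = 274.83° ⇒ minimal covering band is its complement: 360° − 274.83° = 85.17°.
Band runs from -73.10° eastward to +12.07°.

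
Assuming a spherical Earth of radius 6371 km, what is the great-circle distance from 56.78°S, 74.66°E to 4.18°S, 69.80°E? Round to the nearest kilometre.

5865 km

Δλ = 69.80 − 74.66 = -4.86°.
Δφ = -4.18 − -56.78 = 52.60°.
a = sin²(Δφ/2) + cos φ₁ · cos φ₂ · sin²(Δλ/2) = 0.197294.
c = 2·atan2(√a, √(1−a)) = 0.92051 rad → d = 6371·c ≈ 5864.59 km.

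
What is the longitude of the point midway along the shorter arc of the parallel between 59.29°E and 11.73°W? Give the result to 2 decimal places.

Signed shortest Δλ from +59.29° to -11.73° is -71.02°.
Midpoint longitude = +59.29° + (-71.02°)/2 = +59.29° − 35.51° = +23.78°.

23.78°E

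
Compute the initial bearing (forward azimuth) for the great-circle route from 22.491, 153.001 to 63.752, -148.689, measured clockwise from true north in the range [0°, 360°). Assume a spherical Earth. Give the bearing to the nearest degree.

Δλ = -148.689 − 153.001 = -301.690°; wrapped into (−180°, 180°]: 58.310°.
θ = atan2( sin Δλ · cos φ₂ , cos φ₁ · sin φ₂ − sin φ₁ · cos φ₂ · cos Δλ )
  = atan2(0.37632, 0.73980) = 26.961° → normalised to [0°, 360°): 26.961°.

27°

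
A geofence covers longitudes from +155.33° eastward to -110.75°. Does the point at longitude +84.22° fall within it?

Band width going east from +155.33° to -110.75°: ((-110.75 − 155.33) mod 360) = 93.92°.
Offset of +84.22° east of the west edge: ((84.22 − 155.33) mod 360) = 288.89°.
288.89° > 93.92° ⇒ outside.

No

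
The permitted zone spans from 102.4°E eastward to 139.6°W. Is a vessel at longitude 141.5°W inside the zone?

Band width going east from +102.4° to -139.6°: ((-139.6 − 102.4) mod 360) = 118.0°.
Offset of -141.5° east of the west edge: ((-141.5 − 102.4) mod 360) = 116.1°.
116.1° ≤ 118.0° ⇒ inside.

Yes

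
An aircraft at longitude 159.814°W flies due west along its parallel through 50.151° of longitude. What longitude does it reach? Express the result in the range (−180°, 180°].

Start at -159.814°; shift −50.151° → -209.965°.
-209.965° lies outside (−180°, 180°]; add 360° → +150.035°.

150.035°E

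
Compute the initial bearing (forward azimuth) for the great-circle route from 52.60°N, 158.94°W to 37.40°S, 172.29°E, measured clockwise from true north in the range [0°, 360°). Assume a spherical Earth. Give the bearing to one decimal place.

202.5°

Δλ = 172.29 − -158.94 = 331.23°; wrapped into (−180°, 180°]: -28.77°.
θ = atan2( sin Δλ · cos φ₂ , cos φ₁ · sin φ₂ − sin φ₁ · cos φ₂ · cos Δλ )
  = atan2(-0.38235, -0.92210) = -157.479° → normalised to [0°, 360°): 202.521°.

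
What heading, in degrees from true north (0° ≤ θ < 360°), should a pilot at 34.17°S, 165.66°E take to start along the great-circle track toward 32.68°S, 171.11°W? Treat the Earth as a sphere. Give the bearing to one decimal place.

Δλ = -171.11 − 165.66 = -336.77°; wrapped into (−180°, 180°]: 23.23°.
θ = atan2( sin Δλ · cos φ₂ , cos φ₁ · sin φ₂ − sin φ₁ · cos φ₂ · cos Δλ )
  = atan2(0.33199, -0.01232) = 92.126° → normalised to [0°, 360°): 92.126°.

92.1°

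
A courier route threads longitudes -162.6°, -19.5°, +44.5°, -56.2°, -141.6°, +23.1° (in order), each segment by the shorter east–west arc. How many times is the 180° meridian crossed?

0

Leg 1: -162.6° → -19.5°, shortest Δλ = 143.1° (east) — does not cross 180°.
Leg 2: -19.5° → +44.5°, shortest Δλ = 64.0° (east) — does not cross 180°.
Leg 3: +44.5° → -56.2°, shortest Δλ = -100.7° (west) — does not cross 180°.
Leg 4: -56.2° → -141.6°, shortest Δλ = -85.4° (west) — does not cross 180°.
Leg 5: -141.6° → +23.1°, shortest Δλ = 164.7° (east) — does not cross 180°.
Total crossings: 0.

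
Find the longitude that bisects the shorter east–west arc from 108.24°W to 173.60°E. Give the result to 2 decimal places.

147.32°W

Signed shortest Δλ from -108.24° to +173.60° is -78.16°.
Midpoint longitude = -108.24° + (-78.16°)/2 = -108.24° − 39.08° = -147.32°.
(The naïve average (-108.24 + +173.60)/2 = 32.68° is on the wrong side of the globe.)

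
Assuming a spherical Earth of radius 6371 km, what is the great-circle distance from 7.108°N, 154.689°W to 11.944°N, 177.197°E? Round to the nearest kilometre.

3128 km

Δλ = 177.197 − -154.689 = 331.886°; wrapped into (−180°, 180°]: -28.114°.
Δφ = 11.944 − 7.108 = 4.836°.
a = sin²(Δφ/2) + cos φ₁ · cos φ₂ · sin²(Δλ/2) = 0.059053.
c = 2·atan2(√a, √(1−a)) = 0.49093 rad → d = 6371·c ≈ 3127.73 km.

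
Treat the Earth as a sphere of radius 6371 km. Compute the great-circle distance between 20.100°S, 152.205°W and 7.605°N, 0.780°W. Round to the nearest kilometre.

Δλ = -0.780 − -152.205 = 151.425°.
Δφ = 7.605 − -20.100 = 27.705°.
a = sin²(Δφ/2) + cos φ₁ · cos φ₂ · sin²(Δλ/2) = 0.931466.
c = 2·atan2(√a, √(1−a)) = 2.61184 rad → d = 6371·c ≈ 16640.03 km.

16640 km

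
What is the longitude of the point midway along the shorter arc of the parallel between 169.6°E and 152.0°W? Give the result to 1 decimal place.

171.2°W

Signed shortest Δλ from +169.6° to -152.0° is +38.4°.
Midpoint longitude = +169.6° + (+38.4°)/2 = +169.6° + 19.2° = +188.8°.
Normalise into (−180°, 180°]: -171.2°.
(The naïve average (+169.6 + -152.0)/2 = 8.8° is on the wrong side of the globe.)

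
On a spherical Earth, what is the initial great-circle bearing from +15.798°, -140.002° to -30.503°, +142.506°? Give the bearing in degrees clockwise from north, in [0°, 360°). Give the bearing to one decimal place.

Δλ = 142.506 − -140.002 = 282.508°; wrapped into (−180°, 180°]: -77.492°.
θ = atan2( sin Δλ · cos φ₂ , cos φ₁ · sin φ₂ − sin φ₁ · cos φ₂ · cos Δλ )
  = atan2(-0.84115, -0.53921) = -122.661° → normalised to [0°, 360°): 237.339°.

237.3°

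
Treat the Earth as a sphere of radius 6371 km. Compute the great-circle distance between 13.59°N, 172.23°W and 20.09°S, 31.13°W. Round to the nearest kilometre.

Δλ = -31.13 − -172.23 = 141.10°.
Δφ = -20.09 − 13.59 = -33.68°.
a = sin²(Δφ/2) + cos φ₁ · cos φ₂ · sin²(Δλ/2) = 0.895569.
c = 2·atan2(√a, √(1−a)) = 2.48347 rad → d = 6371·c ≈ 15822.16 km.

15822 km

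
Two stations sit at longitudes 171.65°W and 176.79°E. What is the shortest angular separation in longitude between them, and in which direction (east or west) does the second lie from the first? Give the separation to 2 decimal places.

11.56° west

Raw difference: 176.79 − -171.65 = 348.44°.
Normalise into (−180°, 180°]: 348.44° − 360° = -11.56°.
Negative ⇒ the second point lies to the west; separation 11.56°.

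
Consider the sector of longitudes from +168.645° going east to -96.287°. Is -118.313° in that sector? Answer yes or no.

Yes

Band width going east from +168.645° to -96.287°: ((-96.287 − 168.645) mod 360) = 95.068°.
Offset of -118.313° east of the west edge: ((-118.313 − 168.645) mod 360) = 73.042°.
73.042° ≤ 95.068° ⇒ inside.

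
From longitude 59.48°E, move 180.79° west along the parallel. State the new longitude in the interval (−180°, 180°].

121.31°W

Start at +59.48°; shift −180.79° → -121.31°.
-121.31° already lies in (−180°, 180°].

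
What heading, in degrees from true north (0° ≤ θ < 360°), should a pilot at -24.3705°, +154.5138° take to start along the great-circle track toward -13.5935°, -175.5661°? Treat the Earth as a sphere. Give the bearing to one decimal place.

Δλ = -175.5661 − 154.5138 = -330.0799°; wrapped into (−180°, 180°]: 29.9201°.
θ = atan2( sin Δλ · cos φ₂ , cos φ₁ · sin φ₂ − sin φ₁ · cos φ₂ · cos Δλ )
  = atan2(0.48482, 0.13353) = 74.601° → normalised to [0°, 360°): 74.601°.

74.6°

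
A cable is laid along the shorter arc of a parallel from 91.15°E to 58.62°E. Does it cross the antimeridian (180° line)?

Signed shortest Δλ = ((58.62 − 91.15 + 180) mod 360) − 180 = -32.53°.
Going west by 32.53° from +91.15° reaches +58.62° without touching 180°.

No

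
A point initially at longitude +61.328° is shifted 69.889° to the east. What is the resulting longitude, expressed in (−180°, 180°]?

+131.217°

Start at +61.328°; shift +69.889° → +131.217°.
+131.217° already lies in (−180°, 180°].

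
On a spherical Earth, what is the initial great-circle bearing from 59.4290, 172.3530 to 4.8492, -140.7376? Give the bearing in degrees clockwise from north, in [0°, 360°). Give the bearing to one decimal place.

Δλ = -140.7376 − 172.3530 = -313.0906°; wrapped into (−180°, 180°]: 46.9094°.
θ = atan2( sin Δλ · cos φ₂ , cos φ₁ · sin φ₂ − sin φ₁ · cos φ₂ · cos Δλ )
  = atan2(0.72766, -0.54310) = 126.736° → normalised to [0°, 360°): 126.736°.

126.7°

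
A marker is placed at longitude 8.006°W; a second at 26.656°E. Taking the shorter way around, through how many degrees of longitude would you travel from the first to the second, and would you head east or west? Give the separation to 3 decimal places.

Raw difference: 26.656 − -8.006 = 34.662°.
Normalise into (−180°, 180°]: 34.662° stays 34.662°.
Positive ⇒ the second point lies to the east; separation 34.662°.

34.662° east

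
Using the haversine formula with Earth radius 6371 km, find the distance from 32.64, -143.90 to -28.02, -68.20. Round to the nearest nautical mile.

Δλ = -68.20 − -143.90 = 75.70°.
Δφ = -28.02 − 32.64 = -60.66°.
a = sin²(Δφ/2) + cos φ₁ · cos φ₂ · sin²(Δλ/2) = 0.534884.
c = 2·atan2(√a, √(1−a)) = 1.64062 rad → d = 6371·c ≈ 10452.40 km ≈ 5643.84 nmi.

5644 nmi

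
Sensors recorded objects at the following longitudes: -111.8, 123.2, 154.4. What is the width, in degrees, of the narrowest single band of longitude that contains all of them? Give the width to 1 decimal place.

125.0°

Sort the longitudes: -111.8°, +123.2°, +154.4°.
Eastward gaps between consecutive values (wrapping around): 235.0°, 31.2°, 93.8°.
Largest gap = 235.0° ⇒ minimal covering band is its complement: 360° − 235.0° = 125.0°.
Band runs from +123.2° eastward to -111.8°, crossing the antimeridian.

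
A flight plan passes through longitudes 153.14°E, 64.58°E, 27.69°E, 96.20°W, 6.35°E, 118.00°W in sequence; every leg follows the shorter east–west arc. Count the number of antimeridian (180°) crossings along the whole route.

Leg 1: +153.14° → +64.58°, shortest Δλ = -88.56° (west) — does not cross 180°.
Leg 2: +64.58° → +27.69°, shortest Δλ = -36.89° (west) — does not cross 180°.
Leg 3: +27.69° → -96.20°, shortest Δλ = -123.89° (west) — does not cross 180°.
Leg 4: -96.20° → +6.35°, shortest Δλ = 102.55° (east) — does not cross 180°.
Leg 5: +6.35° → -118.00°, shortest Δλ = -124.35° (west) — does not cross 180°.
Total crossings: 0.

0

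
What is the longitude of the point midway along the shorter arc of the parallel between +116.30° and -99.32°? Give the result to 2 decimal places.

Signed shortest Δλ from +116.30° to -99.32° is +144.38°.
Midpoint longitude = +116.30° + (+144.38°)/2 = +116.30° + 72.19° = +188.49°.
Normalise into (−180°, 180°]: -171.51°.
(The naïve average (+116.30 + -99.32)/2 = 8.49° is on the wrong side of the globe.)

-171.51°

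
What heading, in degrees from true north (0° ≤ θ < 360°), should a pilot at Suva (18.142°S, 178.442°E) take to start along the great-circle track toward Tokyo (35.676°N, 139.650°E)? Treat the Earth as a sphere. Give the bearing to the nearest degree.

326°

Δλ = 139.650 − 178.442 = -38.792°.
θ = atan2( sin Δλ · cos φ₂ , cos φ₁ · sin φ₂ − sin φ₁ · cos φ₂ · cos Δλ )
  = atan2(-0.50892, 0.75135) = -34.111° → normalised to [0°, 360°): 325.889°.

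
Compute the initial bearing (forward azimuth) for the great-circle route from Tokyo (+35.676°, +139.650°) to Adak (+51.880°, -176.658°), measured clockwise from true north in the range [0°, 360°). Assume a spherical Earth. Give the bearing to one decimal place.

Δλ = -176.658 − 139.650 = -316.308°; wrapped into (−180°, 180°]: 43.692°.
θ = atan2( sin Δλ · cos φ₂ , cos φ₁ · sin φ₂ − sin φ₁ · cos φ₂ · cos Δλ )
  = atan2(0.42643, 0.37876) = 48.388° → normalised to [0°, 360°): 48.388°.

48.4°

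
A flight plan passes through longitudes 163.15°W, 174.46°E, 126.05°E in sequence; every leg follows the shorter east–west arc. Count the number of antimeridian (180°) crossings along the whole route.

1

Leg 1: -163.15° → +174.46°, shortest Δλ = -22.39° (west) — crosses 180°.
Leg 2: +174.46° → +126.05°, shortest Δλ = -48.41° (west) — does not cross 180°.
Total crossings: 1.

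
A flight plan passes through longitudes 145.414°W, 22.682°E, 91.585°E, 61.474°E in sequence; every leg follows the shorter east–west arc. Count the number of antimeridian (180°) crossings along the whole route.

Leg 1: -145.414° → +22.682°, shortest Δλ = 168.096° (east) — does not cross 180°.
Leg 2: +22.682° → +91.585°, shortest Δλ = 68.903° (east) — does not cross 180°.
Leg 3: +91.585° → +61.474°, shortest Δλ = -30.111° (west) — does not cross 180°.
Total crossings: 0.

0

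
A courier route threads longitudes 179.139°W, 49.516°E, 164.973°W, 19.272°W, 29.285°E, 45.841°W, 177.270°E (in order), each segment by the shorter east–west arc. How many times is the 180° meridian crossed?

3

Leg 1: -179.139° → +49.516°, shortest Δλ = -131.345° (west) — crosses 180°.
Leg 2: +49.516° → -164.973°, shortest Δλ = 145.511° (east) — crosses 180°.
Leg 3: -164.973° → -19.272°, shortest Δλ = 145.701° (east) — does not cross 180°.
Leg 4: -19.272° → +29.285°, shortest Δλ = 48.557° (east) — does not cross 180°.
Leg 5: +29.285° → -45.841°, shortest Δλ = -75.126° (west) — does not cross 180°.
Leg 6: -45.841° → +177.270°, shortest Δλ = -136.889° (west) — crosses 180°.
Total crossings: 3.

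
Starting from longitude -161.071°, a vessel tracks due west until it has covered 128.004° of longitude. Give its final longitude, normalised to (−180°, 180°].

Start at -161.071°; shift −128.004° → -289.075°.
-289.075° lies outside (−180°, 180°]; add 360° → +70.925°.

+70.925°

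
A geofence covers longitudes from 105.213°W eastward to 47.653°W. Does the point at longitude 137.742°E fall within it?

Band width going east from -105.213° to -47.653°: ((-47.653 − -105.213) mod 360) = 57.560°.
Offset of +137.742° east of the west edge: ((137.742 − -105.213) mod 360) = 242.955°.
242.955° > 57.560° ⇒ outside.

No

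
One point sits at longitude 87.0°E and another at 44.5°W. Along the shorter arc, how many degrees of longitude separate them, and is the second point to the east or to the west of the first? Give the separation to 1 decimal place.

Raw difference: -44.5 − 87.0 = -131.5°.
Normalise into (−180°, 180°]: -131.5° stays -131.5°.
Negative ⇒ the second point lies to the west; separation 131.5°.

131.5° west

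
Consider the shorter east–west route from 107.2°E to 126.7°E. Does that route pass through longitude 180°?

Signed shortest Δλ = ((126.7 − 107.2 + 180) mod 360) − 180 = 19.5°.
Going east by 19.5° from +107.2° reaches +126.7° without touching 180°.

No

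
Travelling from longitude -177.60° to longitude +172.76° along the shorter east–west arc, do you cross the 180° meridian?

Yes

Naïve |172.76 − -177.60| = 350.36° > 180°, so the shorter arc goes the other way round — across 180°.
Signed shortest Δλ = ((172.76 − -177.60 + 180) mod 360) − 180 = -9.64°.
Going west by 9.64° from -177.60° passes through 180° before reaching +172.76°.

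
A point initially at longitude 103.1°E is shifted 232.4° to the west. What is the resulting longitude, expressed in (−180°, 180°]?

Start at +103.1°; shift −232.4° → -129.3°.
-129.3° already lies in (−180°, 180°].

129.3°W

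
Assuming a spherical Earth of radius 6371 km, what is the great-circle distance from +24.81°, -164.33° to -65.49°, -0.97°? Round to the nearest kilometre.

15340 km

Δλ = -0.97 − -164.33 = 163.36°.
Δφ = -65.49 − 24.81 = -90.30°.
a = sin²(Δφ/2) + cos φ₁ · cos φ₂ · sin²(Δλ/2) = 0.871296.
c = 2·atan2(√a, √(1−a)) = 2.40773 rad → d = 6371·c ≈ 15339.64 km.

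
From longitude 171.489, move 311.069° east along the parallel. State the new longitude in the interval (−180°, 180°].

+122.558°

Start at +171.489°; shift +311.069° → +482.558°.
+482.558° lies outside (−180°, 180°]; subtract 360° → +122.558°.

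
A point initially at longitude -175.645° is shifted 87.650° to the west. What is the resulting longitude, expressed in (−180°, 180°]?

Start at -175.645°; shift −87.650° → -263.295°.
-263.295° lies outside (−180°, 180°]; add 360° → +96.705°.

+96.705°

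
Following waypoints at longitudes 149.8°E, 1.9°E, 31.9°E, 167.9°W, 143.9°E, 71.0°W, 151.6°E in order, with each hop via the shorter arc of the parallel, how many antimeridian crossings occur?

Leg 1: +149.8° → +1.9°, shortest Δλ = -147.9° (west) — does not cross 180°.
Leg 2: +1.9° → +31.9°, shortest Δλ = 30.0° (east) — does not cross 180°.
Leg 3: +31.9° → -167.9°, shortest Δλ = 160.2° (east) — crosses 180°.
Leg 4: -167.9° → +143.9°, shortest Δλ = -48.2° (west) — crosses 180°.
Leg 5: +143.9° → -71.0°, shortest Δλ = 145.1° (east) — crosses 180°.
Leg 6: -71.0° → +151.6°, shortest Δλ = -137.4° (west) — crosses 180°.
Total crossings: 4.

4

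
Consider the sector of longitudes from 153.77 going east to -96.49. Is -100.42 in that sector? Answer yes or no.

Band width going east from +153.77° to -96.49°: ((-96.49 − 153.77) mod 360) = 109.74°.
Offset of -100.42° east of the west edge: ((-100.42 − 153.77) mod 360) = 105.81°.
105.81° ≤ 109.74° ⇒ inside.

Yes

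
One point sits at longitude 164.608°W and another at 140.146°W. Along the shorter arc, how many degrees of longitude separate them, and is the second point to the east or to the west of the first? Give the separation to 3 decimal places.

Raw difference: -140.146 − -164.608 = 24.462°.
Normalise into (−180°, 180°]: 24.462° stays 24.462°.
Positive ⇒ the second point lies to the east; separation 24.462°.

24.462° east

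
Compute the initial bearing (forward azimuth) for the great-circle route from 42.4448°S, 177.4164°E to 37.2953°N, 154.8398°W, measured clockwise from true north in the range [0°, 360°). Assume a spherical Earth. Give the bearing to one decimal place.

Δλ = -154.8398 − 177.4164 = -332.2562°; wrapped into (−180°, 180°]: 27.7438°.
θ = atan2( sin Δλ · cos φ₂ , cos φ₁ · sin φ₂ − sin φ₁ · cos φ₂ · cos Δλ )
  = atan2(0.37033, 0.92229) = 21.877° → normalised to [0°, 360°): 21.877°.

21.9°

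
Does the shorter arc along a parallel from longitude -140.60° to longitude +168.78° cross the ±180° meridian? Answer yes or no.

Naïve |168.78 − -140.60| = 309.38° > 180°, so the shorter arc goes the other way round — across 180°.
Signed shortest Δλ = ((168.78 − -140.60 + 180) mod 360) − 180 = -50.62°.
Going west by 50.62° from -140.60° passes through 180° before reaching +168.78°.

Yes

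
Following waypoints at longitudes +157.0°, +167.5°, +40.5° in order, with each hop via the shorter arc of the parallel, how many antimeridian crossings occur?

0

Leg 1: +157.0° → +167.5°, shortest Δλ = 10.5° (east) — does not cross 180°.
Leg 2: +167.5° → +40.5°, shortest Δλ = -127.0° (west) — does not cross 180°.
Total crossings: 0.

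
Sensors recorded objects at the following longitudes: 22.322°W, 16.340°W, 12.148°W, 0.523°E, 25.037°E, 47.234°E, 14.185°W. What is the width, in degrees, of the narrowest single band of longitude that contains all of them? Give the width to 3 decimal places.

69.556°

Sort the longitudes: -22.322°, -16.340°, -14.185°, -12.148°, +0.523°, +25.037°, +47.234°.
Eastward gaps between consecutive values (wrapping around): 5.982°, 2.155°, 2.037°, 12.671°, 24.514°, 22.197°, 290.444°.
Largest gap = 290.444° ⇒ minimal covering band is its complement: 360° − 290.444° = 69.556°.
Band runs from -22.322° eastward to +47.234°.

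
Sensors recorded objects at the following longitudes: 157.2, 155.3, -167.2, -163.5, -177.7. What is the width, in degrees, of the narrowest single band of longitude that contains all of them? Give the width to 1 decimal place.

Sort the longitudes: -177.7°, -167.2°, -163.5°, +155.3°, +157.2°.
Eastward gaps between consecutive values (wrapping around): 10.5°, 3.7°, 318.8°, 1.9°, 25.1°.
Largest gap = 318.8° ⇒ minimal covering band is its complement: 360° − 318.8° = 41.2°.
Band runs from +155.3° eastward to -163.5°, crossing the antimeridian.

41.2°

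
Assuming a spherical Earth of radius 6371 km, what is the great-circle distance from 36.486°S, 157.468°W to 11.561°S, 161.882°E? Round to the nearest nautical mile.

Δλ = 161.882 − -157.468 = 319.350°; wrapped into (−180°, 180°]: -40.650°.
Δφ = -11.561 − -36.486 = 24.925°.
a = sin²(Δφ/2) + cos φ₁ · cos φ₂ · sin²(Δλ/2) = 0.141604.
c = 2·atan2(√a, √(1−a)) = 0.77160 rad → d = 6371·c ≈ 4915.89 km ≈ 2654.37 nmi.

2654 nmi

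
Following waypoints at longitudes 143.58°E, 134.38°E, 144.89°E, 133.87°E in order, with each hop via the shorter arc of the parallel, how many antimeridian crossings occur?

Leg 1: +143.58° → +134.38°, shortest Δλ = -9.2° (west) — does not cross 180°.
Leg 2: +134.38° → +144.89°, shortest Δλ = 10.51° (east) — does not cross 180°.
Leg 3: +144.89° → +133.87°, shortest Δλ = -11.02° (west) — does not cross 180°.
Total crossings: 0.

0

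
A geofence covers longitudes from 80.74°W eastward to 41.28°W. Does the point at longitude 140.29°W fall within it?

Band width going east from -80.74° to -41.28°: ((-41.28 − -80.74) mod 360) = 39.46°.
Offset of -140.29° east of the west edge: ((-140.29 − -80.74) mod 360) = 300.45°.
300.45° > 39.46° ⇒ outside.

No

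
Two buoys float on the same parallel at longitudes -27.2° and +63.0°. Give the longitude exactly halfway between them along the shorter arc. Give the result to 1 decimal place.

+17.9°

Signed shortest Δλ from -27.2° to +63.0° is +90.2°.
Midpoint longitude = -27.2° + (+90.2°)/2 = -27.2° + 45.1° = +17.9°.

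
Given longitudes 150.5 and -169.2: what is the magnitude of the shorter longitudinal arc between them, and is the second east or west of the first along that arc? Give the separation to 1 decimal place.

40.3° east

Raw difference: -169.2 − 150.5 = -319.7°.
Normalise into (−180°, 180°]: -319.7° + 360° = 40.3°.
Positive ⇒ the second point lies to the east; separation 40.3°.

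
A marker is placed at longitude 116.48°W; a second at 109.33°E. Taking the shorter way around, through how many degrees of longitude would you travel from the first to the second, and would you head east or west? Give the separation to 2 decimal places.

Raw difference: 109.33 − -116.48 = 225.81°.
Normalise into (−180°, 180°]: 225.81° − 360° = -134.19°.
Negative ⇒ the second point lies to the west; separation 134.19°.

134.19° west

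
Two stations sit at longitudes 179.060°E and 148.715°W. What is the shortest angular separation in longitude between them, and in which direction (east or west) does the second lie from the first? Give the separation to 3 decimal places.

Raw difference: -148.715 − 179.060 = -327.775°.
Normalise into (−180°, 180°]: -327.775° + 360° = 32.225°.
Positive ⇒ the second point lies to the east; separation 32.225°.

32.225° east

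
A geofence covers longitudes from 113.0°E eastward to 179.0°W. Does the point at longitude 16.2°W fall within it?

No

Band width going east from +113.0° to -179.0°: ((-179.0 − 113.0) mod 360) = 68.0°.
Offset of -16.2° east of the west edge: ((-16.2 − 113.0) mod 360) = 230.8°.
230.8° > 68.0° ⇒ outside.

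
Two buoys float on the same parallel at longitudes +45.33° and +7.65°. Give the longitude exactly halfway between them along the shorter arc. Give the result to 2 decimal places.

Signed shortest Δλ from +45.33° to +7.65° is -37.68°.
Midpoint longitude = +45.33° + (-37.68°)/2 = +45.33° − 18.84° = +26.49°.

+26.49°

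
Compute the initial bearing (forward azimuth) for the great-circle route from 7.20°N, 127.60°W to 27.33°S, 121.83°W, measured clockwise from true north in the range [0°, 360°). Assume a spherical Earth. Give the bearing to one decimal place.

171.0°

Δλ = -121.83 − -127.60 = 5.77°.
θ = atan2( sin Δλ · cos φ₂ , cos φ₁ · sin φ₂ − sin φ₁ · cos φ₂ · cos Δλ )
  = atan2(0.08931, -0.56627) = 171.037° → normalised to [0°, 360°): 171.037°.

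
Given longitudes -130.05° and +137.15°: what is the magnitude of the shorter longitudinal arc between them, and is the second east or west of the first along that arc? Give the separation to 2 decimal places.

Raw difference: 137.15 − -130.05 = 267.2°.
Normalise into (−180°, 180°]: 267.2° − 360° = -92.8°.
Negative ⇒ the second point lies to the west; separation 92.80°.

92.80° west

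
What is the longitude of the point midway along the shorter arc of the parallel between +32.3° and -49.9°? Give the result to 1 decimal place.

-8.8°

Signed shortest Δλ from +32.3° to -49.9° is -82.2°.
Midpoint longitude = +32.3° + (-82.2°)/2 = +32.3° − 41.1° = -8.8°.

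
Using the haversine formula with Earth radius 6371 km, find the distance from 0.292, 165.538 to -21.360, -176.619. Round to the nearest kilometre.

Δλ = -176.619 − 165.538 = -342.157°; wrapped into (−180°, 180°]: 17.843°.
Δφ = -21.360 − 0.292 = -21.652°.
a = sin²(Δφ/2) + cos φ₁ · cos φ₂ · sin²(Δλ/2) = 0.057677.
c = 2·atan2(√a, √(1−a)) = 0.48506 rad → d = 6371·c ≈ 3090.33 km.

3090 km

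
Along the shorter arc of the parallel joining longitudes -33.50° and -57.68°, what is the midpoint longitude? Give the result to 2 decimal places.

Signed shortest Δλ from -33.50° to -57.68° is -24.18°.
Midpoint longitude = -33.50° + (-24.18°)/2 = -33.50° − 12.09° = -45.59°.

-45.59°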